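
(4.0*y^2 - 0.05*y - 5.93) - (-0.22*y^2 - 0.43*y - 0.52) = 4.22*y^2 + 0.38*y - 5.41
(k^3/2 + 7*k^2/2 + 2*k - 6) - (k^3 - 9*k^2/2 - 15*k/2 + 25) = -k^3/2 + 8*k^2 + 19*k/2 - 31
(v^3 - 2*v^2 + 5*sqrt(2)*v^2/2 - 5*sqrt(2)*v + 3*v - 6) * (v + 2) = v^4 + 5*sqrt(2)*v^3/2 - v^2 - 10*sqrt(2)*v - 12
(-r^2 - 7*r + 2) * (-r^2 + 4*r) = r^4 + 3*r^3 - 30*r^2 + 8*r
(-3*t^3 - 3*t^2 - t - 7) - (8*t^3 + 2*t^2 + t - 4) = -11*t^3 - 5*t^2 - 2*t - 3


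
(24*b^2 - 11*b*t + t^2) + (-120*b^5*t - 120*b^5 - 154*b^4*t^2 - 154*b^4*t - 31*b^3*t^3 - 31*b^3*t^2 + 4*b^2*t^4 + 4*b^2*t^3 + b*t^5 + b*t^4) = -120*b^5*t - 120*b^5 - 154*b^4*t^2 - 154*b^4*t - 31*b^3*t^3 - 31*b^3*t^2 + 4*b^2*t^4 + 4*b^2*t^3 + 24*b^2 + b*t^5 + b*t^4 - 11*b*t + t^2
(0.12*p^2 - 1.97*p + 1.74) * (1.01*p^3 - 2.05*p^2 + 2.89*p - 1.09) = 0.1212*p^5 - 2.2357*p^4 + 6.1427*p^3 - 9.3911*p^2 + 7.1759*p - 1.8966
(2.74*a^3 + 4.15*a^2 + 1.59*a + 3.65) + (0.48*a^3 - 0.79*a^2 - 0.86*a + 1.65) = 3.22*a^3 + 3.36*a^2 + 0.73*a + 5.3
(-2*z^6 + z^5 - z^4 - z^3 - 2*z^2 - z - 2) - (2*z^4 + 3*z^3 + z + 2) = -2*z^6 + z^5 - 3*z^4 - 4*z^3 - 2*z^2 - 2*z - 4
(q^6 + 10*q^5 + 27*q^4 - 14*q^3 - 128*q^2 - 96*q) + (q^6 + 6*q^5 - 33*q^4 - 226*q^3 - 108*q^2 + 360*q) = 2*q^6 + 16*q^5 - 6*q^4 - 240*q^3 - 236*q^2 + 264*q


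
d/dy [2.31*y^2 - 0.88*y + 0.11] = 4.62*y - 0.88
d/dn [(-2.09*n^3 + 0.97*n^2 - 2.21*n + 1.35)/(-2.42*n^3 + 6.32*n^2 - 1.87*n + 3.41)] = (-10.8614*n^4 - 2.8798*n^3 + 0.573599999999999*n^2 - 10.4486*n - 5.0116)/(5.8564*n^6 - 30.5888*n^5 + 48.9932*n^4 - 40.1412*n^3 + 46.5993*n^2 - 12.7534*n + 11.6281)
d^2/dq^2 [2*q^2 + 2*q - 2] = 4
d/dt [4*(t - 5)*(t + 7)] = 8*t + 8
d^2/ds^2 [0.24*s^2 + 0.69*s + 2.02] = 0.480000000000000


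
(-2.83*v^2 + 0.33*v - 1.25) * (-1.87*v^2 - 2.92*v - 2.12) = 5.2921*v^4 + 7.6465*v^3 + 7.3735*v^2 + 2.9504*v + 2.65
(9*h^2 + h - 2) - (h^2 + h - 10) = 8*h^2 + 8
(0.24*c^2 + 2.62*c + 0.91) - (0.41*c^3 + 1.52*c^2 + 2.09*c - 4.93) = -0.41*c^3 - 1.28*c^2 + 0.53*c + 5.84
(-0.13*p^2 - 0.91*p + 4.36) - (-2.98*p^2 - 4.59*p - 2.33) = 2.85*p^2 + 3.68*p + 6.69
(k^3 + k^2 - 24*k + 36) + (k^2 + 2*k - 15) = k^3 + 2*k^2 - 22*k + 21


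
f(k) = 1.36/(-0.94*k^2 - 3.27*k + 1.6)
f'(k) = 1.36*(1.88*k + 3.27)/(-0.94*k^2 - 3.27*k + 1.6)^2 = (2.5568*k + 4.4472)/(0.94*k^2 + 3.27*k - 1.6)^2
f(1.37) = -0.29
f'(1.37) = 0.37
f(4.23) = -0.05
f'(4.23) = 0.02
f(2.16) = -0.14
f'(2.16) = 0.10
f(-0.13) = 0.68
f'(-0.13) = 1.02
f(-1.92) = 0.31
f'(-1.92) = -0.02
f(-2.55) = 0.36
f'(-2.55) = -0.14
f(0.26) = 1.98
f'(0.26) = 10.85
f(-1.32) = 0.32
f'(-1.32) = 0.06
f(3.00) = -0.08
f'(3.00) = 0.04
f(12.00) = -0.01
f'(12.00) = 0.00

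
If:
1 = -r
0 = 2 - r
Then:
No Solution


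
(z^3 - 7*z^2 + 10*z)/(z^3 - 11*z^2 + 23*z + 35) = z*(z - 2)/(z^2 - 6*z - 7)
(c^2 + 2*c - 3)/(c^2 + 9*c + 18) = (c - 1)/(c + 6)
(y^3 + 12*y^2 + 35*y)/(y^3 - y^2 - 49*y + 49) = y*(y + 5)/(y^2 - 8*y + 7)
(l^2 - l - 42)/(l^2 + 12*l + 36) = (l - 7)/(l + 6)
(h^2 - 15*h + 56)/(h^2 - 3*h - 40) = (h - 7)/(h + 5)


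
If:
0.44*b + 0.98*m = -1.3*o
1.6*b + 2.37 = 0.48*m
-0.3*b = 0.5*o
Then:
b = -1.65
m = -0.57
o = 0.99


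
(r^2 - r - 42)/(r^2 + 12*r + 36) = (r - 7)/(r + 6)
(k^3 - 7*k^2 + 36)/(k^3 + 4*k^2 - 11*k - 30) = (k - 6)/(k + 5)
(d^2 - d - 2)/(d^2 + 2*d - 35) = (d^2 - d - 2)/(d^2 + 2*d - 35)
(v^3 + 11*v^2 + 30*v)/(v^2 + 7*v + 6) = v*(v + 5)/(v + 1)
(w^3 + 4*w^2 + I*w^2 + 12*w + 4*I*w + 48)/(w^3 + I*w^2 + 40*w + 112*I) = (w^2 + w*(4 - 3*I) - 12*I)/(w^2 - 3*I*w + 28)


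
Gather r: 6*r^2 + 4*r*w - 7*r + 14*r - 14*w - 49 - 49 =6*r^2 + r*(4*w + 7) - 14*w - 98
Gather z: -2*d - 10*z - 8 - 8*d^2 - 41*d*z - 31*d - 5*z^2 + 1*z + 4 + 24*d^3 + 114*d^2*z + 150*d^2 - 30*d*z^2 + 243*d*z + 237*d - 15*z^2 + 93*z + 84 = 24*d^3 + 142*d^2 + 204*d + z^2*(-30*d - 20) + z*(114*d^2 + 202*d + 84) + 80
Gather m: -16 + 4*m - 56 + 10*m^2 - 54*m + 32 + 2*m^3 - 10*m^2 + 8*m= 2*m^3 - 42*m - 40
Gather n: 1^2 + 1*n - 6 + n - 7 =2*n - 12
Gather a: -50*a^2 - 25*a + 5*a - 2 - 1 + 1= -50*a^2 - 20*a - 2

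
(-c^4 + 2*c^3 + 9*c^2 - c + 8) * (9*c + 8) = -9*c^5 + 10*c^4 + 97*c^3 + 63*c^2 + 64*c + 64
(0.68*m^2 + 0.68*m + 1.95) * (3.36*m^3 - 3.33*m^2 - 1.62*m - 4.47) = 2.2848*m^5 + 0.0204*m^4 + 3.186*m^3 - 10.6347*m^2 - 6.1986*m - 8.7165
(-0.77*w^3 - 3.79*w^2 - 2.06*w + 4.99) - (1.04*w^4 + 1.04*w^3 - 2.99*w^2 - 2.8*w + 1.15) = -1.04*w^4 - 1.81*w^3 - 0.8*w^2 + 0.74*w + 3.84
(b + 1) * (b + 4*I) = b^2 + b + 4*I*b + 4*I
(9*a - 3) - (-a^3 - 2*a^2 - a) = a^3 + 2*a^2 + 10*a - 3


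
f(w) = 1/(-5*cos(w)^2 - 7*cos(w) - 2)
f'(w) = (-10*sin(w)*cos(w) - 7*sin(w))/(-5*cos(w)^2 - 7*cos(w) - 2)^2 = -(10*cos(w) + 7)*sin(w)/(5*cos(w)^2 + 7*cos(w) + 2)^2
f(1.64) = -0.65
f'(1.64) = -2.65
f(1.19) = -0.19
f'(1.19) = -0.36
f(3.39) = 11.45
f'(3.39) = -86.73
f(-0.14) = -0.07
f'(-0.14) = 0.01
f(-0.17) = -0.07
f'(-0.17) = 0.02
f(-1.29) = -0.23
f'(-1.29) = 0.50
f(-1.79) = -1.40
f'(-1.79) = 9.23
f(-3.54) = 4.90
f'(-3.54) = 20.61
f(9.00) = 4.40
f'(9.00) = 16.87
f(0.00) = -0.07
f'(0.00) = 0.00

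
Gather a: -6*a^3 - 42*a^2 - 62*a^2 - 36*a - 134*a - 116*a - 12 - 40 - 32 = -6*a^3 - 104*a^2 - 286*a - 84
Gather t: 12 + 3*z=3*z + 12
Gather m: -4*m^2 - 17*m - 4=-4*m^2 - 17*m - 4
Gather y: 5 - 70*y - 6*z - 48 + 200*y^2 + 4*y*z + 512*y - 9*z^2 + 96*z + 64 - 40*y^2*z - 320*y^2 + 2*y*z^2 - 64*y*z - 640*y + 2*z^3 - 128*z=y^2*(-40*z - 120) + y*(2*z^2 - 60*z - 198) + 2*z^3 - 9*z^2 - 38*z + 21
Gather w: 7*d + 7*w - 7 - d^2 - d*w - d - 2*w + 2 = -d^2 + 6*d + w*(5 - d) - 5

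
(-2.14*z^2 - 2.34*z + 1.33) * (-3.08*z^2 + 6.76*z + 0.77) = 6.5912*z^4 - 7.2592*z^3 - 21.5626*z^2 + 7.189*z + 1.0241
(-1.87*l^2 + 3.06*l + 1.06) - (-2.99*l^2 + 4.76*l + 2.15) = 1.12*l^2 - 1.7*l - 1.09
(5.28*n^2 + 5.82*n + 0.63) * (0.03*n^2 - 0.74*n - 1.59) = 0.1584*n^4 - 3.7326*n^3 - 12.6831*n^2 - 9.72*n - 1.0017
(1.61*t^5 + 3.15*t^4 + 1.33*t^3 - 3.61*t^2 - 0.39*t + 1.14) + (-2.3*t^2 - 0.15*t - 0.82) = 1.61*t^5 + 3.15*t^4 + 1.33*t^3 - 5.91*t^2 - 0.54*t + 0.32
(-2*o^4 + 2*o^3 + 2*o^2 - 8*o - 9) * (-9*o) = 18*o^5 - 18*o^4 - 18*o^3 + 72*o^2 + 81*o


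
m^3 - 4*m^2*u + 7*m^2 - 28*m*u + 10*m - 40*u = (m + 2)*(m + 5)*(m - 4*u)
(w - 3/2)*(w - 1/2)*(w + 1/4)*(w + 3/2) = w^4 - w^3/4 - 19*w^2/8 + 9*w/16 + 9/32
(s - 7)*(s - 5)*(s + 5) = s^3 - 7*s^2 - 25*s + 175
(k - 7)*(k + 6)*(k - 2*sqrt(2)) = k^3 - 2*sqrt(2)*k^2 - k^2 - 42*k + 2*sqrt(2)*k + 84*sqrt(2)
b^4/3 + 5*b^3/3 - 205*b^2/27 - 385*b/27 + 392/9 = (b/3 + 1)*(b - 8/3)*(b - 7/3)*(b + 7)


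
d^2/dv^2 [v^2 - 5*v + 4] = 2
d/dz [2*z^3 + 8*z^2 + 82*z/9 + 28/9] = 6*z^2 + 16*z + 82/9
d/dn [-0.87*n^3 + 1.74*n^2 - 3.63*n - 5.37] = -2.61*n^2 + 3.48*n - 3.63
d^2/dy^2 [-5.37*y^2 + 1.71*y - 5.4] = -10.7400000000000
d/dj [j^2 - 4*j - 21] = 2*j - 4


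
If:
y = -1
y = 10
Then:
No Solution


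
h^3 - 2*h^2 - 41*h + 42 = (h - 7)*(h - 1)*(h + 6)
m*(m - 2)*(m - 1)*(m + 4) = m^4 + m^3 - 10*m^2 + 8*m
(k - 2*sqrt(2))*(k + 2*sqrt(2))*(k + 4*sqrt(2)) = k^3 + 4*sqrt(2)*k^2 - 8*k - 32*sqrt(2)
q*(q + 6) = q^2 + 6*q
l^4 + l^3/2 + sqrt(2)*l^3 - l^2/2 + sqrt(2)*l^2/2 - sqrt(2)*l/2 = l*(l - 1/2)*(l + 1)*(l + sqrt(2))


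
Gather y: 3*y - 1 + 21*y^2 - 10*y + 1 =21*y^2 - 7*y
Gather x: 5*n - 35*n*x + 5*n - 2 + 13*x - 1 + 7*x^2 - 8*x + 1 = 10*n + 7*x^2 + x*(5 - 35*n) - 2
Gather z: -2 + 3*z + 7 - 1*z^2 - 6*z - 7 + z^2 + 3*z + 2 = 0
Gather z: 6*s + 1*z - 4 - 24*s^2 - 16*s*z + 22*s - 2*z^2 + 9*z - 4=-24*s^2 + 28*s - 2*z^2 + z*(10 - 16*s) - 8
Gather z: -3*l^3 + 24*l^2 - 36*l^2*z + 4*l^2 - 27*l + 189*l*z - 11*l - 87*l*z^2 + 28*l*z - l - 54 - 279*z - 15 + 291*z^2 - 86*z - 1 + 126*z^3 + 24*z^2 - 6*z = -3*l^3 + 28*l^2 - 39*l + 126*z^3 + z^2*(315 - 87*l) + z*(-36*l^2 + 217*l - 371) - 70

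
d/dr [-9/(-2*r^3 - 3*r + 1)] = 27*(-2*r^2 - 1)/(2*r^3 + 3*r - 1)^2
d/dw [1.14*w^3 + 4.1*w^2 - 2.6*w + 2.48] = 3.42*w^2 + 8.2*w - 2.6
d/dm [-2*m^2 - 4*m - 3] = -4*m - 4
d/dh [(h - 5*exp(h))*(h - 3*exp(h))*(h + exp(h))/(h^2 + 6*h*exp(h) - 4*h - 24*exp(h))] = (-2*(h - 5*exp(h))*(h - 3*exp(h))*(h + exp(h))*(3*h*exp(h) + h - 9*exp(h) - 2) + ((h - 5*exp(h))*(h - 3*exp(h))*(exp(h) + 1) - (h - 5*exp(h))*(h + exp(h))*(3*exp(h) - 1) - (h - 3*exp(h))*(h + exp(h))*(5*exp(h) - 1))*(h^2 + 6*h*exp(h) - 4*h - 24*exp(h)))/(h^2 + 6*h*exp(h) - 4*h - 24*exp(h))^2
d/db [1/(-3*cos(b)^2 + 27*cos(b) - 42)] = (9 - 2*cos(b))*sin(b)/(3*(cos(b)^2 - 9*cos(b) + 14)^2)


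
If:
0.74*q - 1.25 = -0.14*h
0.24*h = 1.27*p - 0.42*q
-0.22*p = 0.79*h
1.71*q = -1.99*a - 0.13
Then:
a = -1.54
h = -0.15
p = 0.54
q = 1.72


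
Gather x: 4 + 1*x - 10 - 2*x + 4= -x - 2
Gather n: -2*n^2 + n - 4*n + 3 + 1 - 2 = -2*n^2 - 3*n + 2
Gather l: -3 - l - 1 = -l - 4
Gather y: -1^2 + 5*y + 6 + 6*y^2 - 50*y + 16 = 6*y^2 - 45*y + 21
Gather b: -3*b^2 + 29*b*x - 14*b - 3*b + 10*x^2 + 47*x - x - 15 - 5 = -3*b^2 + b*(29*x - 17) + 10*x^2 + 46*x - 20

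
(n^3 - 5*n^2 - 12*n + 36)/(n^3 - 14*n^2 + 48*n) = (n^2 + n - 6)/(n*(n - 8))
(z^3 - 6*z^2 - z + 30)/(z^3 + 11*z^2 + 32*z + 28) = (z^2 - 8*z + 15)/(z^2 + 9*z + 14)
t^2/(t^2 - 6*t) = t/(t - 6)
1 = 1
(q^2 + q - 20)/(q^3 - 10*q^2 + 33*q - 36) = (q + 5)/(q^2 - 6*q + 9)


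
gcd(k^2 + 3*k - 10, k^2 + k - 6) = k - 2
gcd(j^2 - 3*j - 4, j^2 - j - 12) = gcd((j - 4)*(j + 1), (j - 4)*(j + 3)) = j - 4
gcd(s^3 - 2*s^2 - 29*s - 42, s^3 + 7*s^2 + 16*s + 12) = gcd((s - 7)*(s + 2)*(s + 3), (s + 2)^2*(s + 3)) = s^2 + 5*s + 6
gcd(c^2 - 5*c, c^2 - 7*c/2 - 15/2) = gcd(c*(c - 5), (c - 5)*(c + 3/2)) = c - 5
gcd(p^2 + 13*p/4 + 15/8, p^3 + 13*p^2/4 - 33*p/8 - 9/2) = p + 3/4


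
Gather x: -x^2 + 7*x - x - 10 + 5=-x^2 + 6*x - 5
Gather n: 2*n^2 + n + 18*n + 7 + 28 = 2*n^2 + 19*n + 35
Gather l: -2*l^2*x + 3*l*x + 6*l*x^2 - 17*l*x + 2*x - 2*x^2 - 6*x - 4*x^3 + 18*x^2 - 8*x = -2*l^2*x + l*(6*x^2 - 14*x) - 4*x^3 + 16*x^2 - 12*x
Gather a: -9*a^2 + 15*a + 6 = -9*a^2 + 15*a + 6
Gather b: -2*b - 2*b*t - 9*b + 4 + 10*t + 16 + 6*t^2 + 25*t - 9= b*(-2*t - 11) + 6*t^2 + 35*t + 11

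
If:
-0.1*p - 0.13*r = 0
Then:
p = -1.3*r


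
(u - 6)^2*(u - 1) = u^3 - 13*u^2 + 48*u - 36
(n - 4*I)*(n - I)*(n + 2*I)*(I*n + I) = I*n^4 + 3*n^3 + I*n^3 + 3*n^2 + 6*I*n^2 + 8*n + 6*I*n + 8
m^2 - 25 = (m - 5)*(m + 5)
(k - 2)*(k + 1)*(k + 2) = k^3 + k^2 - 4*k - 4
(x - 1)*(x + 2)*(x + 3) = x^3 + 4*x^2 + x - 6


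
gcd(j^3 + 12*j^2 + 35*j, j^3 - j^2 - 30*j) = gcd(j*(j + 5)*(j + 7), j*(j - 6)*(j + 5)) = j^2 + 5*j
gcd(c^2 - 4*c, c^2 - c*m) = c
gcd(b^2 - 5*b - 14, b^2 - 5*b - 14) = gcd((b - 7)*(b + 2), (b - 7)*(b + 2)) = b^2 - 5*b - 14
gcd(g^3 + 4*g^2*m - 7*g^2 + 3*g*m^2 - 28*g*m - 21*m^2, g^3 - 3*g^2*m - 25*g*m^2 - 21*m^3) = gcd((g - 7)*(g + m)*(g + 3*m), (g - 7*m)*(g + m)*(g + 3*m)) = g^2 + 4*g*m + 3*m^2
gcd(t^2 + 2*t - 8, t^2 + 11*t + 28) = t + 4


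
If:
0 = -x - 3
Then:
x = -3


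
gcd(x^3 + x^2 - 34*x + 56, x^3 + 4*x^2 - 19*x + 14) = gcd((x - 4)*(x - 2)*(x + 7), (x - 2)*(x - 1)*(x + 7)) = x^2 + 5*x - 14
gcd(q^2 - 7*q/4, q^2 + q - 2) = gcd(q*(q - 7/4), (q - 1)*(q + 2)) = 1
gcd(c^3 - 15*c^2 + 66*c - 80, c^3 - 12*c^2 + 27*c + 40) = c^2 - 13*c + 40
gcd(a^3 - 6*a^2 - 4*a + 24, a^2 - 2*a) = a - 2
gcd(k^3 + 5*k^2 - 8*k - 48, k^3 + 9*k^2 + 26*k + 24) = k + 4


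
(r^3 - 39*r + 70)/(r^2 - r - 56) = (r^2 - 7*r + 10)/(r - 8)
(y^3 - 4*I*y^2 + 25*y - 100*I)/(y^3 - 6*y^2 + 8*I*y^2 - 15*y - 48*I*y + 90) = (y^2 - 9*I*y - 20)/(y^2 + 3*y*(-2 + I) - 18*I)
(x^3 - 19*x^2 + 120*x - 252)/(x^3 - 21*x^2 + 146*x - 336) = (x - 6)/(x - 8)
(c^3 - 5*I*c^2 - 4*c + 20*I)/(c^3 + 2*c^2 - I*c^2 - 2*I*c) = (c^2 - c*(2 + 5*I) + 10*I)/(c*(c - I))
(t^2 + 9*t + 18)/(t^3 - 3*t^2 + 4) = (t^2 + 9*t + 18)/(t^3 - 3*t^2 + 4)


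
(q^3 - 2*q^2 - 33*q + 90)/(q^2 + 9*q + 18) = (q^2 - 8*q + 15)/(q + 3)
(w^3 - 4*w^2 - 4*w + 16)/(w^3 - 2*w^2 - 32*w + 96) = (w^2 - 4)/(w^2 + 2*w - 24)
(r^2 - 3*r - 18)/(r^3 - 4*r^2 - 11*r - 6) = (r + 3)/(r^2 + 2*r + 1)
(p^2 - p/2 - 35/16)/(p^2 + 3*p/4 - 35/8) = (4*p + 5)/(2*(2*p + 5))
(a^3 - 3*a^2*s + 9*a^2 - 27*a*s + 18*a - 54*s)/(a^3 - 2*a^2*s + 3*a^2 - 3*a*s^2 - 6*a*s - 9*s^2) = (a + 6)/(a + s)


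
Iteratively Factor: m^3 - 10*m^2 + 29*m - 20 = (m - 4)*(m^2 - 6*m + 5) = (m - 5)*(m - 4)*(m - 1)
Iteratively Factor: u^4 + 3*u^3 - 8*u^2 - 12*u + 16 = (u - 1)*(u^3 + 4*u^2 - 4*u - 16) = (u - 1)*(u + 4)*(u^2 - 4) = (u - 1)*(u + 2)*(u + 4)*(u - 2)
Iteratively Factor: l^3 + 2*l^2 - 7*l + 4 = (l - 1)*(l^2 + 3*l - 4) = (l - 1)*(l + 4)*(l - 1)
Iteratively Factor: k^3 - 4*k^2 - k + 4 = (k + 1)*(k^2 - 5*k + 4) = (k - 4)*(k + 1)*(k - 1)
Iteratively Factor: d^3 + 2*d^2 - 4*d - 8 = (d + 2)*(d^2 - 4) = (d - 2)*(d + 2)*(d + 2)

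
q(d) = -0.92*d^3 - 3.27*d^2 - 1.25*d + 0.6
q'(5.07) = -105.35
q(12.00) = -2075.04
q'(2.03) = -25.90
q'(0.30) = -3.46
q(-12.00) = 1134.48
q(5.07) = -209.69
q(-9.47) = 500.52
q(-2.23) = -2.67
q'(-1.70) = 1.89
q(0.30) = -0.09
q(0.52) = -1.06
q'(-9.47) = -186.84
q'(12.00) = -477.17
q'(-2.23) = -0.39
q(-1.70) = -2.21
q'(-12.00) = -320.21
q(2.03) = -23.11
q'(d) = -2.76*d^2 - 6.54*d - 1.25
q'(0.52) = -5.40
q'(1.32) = -14.69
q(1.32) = -8.86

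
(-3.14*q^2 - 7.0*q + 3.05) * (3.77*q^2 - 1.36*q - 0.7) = -11.8378*q^4 - 22.1196*q^3 + 23.2165*q^2 + 0.752*q - 2.135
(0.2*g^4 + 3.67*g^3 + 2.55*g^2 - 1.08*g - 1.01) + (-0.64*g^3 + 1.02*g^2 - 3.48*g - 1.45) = 0.2*g^4 + 3.03*g^3 + 3.57*g^2 - 4.56*g - 2.46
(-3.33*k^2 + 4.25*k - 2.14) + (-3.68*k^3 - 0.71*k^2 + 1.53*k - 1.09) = -3.68*k^3 - 4.04*k^2 + 5.78*k - 3.23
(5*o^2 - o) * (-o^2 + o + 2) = -5*o^4 + 6*o^3 + 9*o^2 - 2*o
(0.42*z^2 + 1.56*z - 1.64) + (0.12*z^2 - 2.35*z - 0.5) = 0.54*z^2 - 0.79*z - 2.14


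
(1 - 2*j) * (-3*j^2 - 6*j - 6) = 6*j^3 + 9*j^2 + 6*j - 6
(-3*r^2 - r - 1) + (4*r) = -3*r^2 + 3*r - 1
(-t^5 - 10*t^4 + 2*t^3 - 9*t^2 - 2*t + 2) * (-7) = 7*t^5 + 70*t^4 - 14*t^3 + 63*t^2 + 14*t - 14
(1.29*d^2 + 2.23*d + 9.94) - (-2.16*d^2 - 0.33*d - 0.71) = 3.45*d^2 + 2.56*d + 10.65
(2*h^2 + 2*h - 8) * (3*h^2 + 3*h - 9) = 6*h^4 + 12*h^3 - 36*h^2 - 42*h + 72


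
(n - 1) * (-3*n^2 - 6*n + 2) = -3*n^3 - 3*n^2 + 8*n - 2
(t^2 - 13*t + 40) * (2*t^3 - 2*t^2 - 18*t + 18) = 2*t^5 - 28*t^4 + 88*t^3 + 172*t^2 - 954*t + 720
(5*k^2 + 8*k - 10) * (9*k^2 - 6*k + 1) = 45*k^4 + 42*k^3 - 133*k^2 + 68*k - 10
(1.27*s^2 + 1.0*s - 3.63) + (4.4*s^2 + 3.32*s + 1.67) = 5.67*s^2 + 4.32*s - 1.96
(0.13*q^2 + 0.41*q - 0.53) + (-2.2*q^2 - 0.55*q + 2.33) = -2.07*q^2 - 0.14*q + 1.8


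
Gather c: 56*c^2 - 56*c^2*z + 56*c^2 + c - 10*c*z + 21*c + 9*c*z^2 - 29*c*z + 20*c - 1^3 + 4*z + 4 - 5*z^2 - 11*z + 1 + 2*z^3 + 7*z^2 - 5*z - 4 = c^2*(112 - 56*z) + c*(9*z^2 - 39*z + 42) + 2*z^3 + 2*z^2 - 12*z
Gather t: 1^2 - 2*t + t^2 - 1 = t^2 - 2*t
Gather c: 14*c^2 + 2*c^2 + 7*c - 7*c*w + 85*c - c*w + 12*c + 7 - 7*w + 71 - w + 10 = 16*c^2 + c*(104 - 8*w) - 8*w + 88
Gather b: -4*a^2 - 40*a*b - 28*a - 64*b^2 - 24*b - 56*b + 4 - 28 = -4*a^2 - 28*a - 64*b^2 + b*(-40*a - 80) - 24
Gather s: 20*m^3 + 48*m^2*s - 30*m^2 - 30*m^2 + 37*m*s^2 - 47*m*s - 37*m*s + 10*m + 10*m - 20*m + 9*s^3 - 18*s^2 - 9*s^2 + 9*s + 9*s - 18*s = 20*m^3 - 60*m^2 + 9*s^3 + s^2*(37*m - 27) + s*(48*m^2 - 84*m)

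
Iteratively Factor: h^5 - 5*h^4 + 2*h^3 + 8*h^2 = (h + 1)*(h^4 - 6*h^3 + 8*h^2) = (h - 2)*(h + 1)*(h^3 - 4*h^2) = h*(h - 2)*(h + 1)*(h^2 - 4*h) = h*(h - 4)*(h - 2)*(h + 1)*(h)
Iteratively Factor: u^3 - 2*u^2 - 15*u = (u - 5)*(u^2 + 3*u) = u*(u - 5)*(u + 3)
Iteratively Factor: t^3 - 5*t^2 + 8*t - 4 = (t - 2)*(t^2 - 3*t + 2) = (t - 2)^2*(t - 1)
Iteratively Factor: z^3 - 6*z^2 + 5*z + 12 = (z - 4)*(z^2 - 2*z - 3) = (z - 4)*(z + 1)*(z - 3)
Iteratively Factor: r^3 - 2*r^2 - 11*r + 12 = (r - 4)*(r^2 + 2*r - 3) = (r - 4)*(r - 1)*(r + 3)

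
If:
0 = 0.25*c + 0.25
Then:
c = -1.00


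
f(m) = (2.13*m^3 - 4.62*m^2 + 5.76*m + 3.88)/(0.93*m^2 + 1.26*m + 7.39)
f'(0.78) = 0.05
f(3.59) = 2.66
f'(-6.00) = 2.88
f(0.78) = 0.74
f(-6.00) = -19.73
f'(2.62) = 0.95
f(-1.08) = -1.46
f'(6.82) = 2.05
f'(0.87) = 0.05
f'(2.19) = 0.69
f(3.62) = 2.70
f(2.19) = 1.14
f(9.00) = 13.12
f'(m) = (-1.86*m - 1.26)*(2.13*m^3 - 4.62*m^2 + 5.76*m + 3.88)/(0.93*m^2 + 1.26*m + 7.39)^2 + (6.39*m^2 - 9.24*m + 5.76)/(0.93*m^2 + 1.26*m + 7.39) = (1.9809*m^4 + 5.3676*m^3 + 36.0441*m^2 - 75.5004*m + 37.6776)/(0.8649*m^4 + 2.3436*m^3 + 15.333*m^2 + 18.6228*m + 54.6121)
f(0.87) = 0.74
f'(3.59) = 1.42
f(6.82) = 8.51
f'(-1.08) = 3.11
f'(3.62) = 1.43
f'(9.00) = 2.17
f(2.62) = 1.50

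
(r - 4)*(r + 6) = r^2 + 2*r - 24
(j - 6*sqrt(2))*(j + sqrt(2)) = j^2 - 5*sqrt(2)*j - 12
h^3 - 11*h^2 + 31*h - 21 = (h - 7)*(h - 3)*(h - 1)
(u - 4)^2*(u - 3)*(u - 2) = u^4 - 13*u^3 + 62*u^2 - 128*u + 96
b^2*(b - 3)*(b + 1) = b^4 - 2*b^3 - 3*b^2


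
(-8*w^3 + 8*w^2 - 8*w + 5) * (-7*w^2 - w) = 56*w^5 - 48*w^4 + 48*w^3 - 27*w^2 - 5*w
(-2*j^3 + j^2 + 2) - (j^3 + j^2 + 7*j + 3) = -3*j^3 - 7*j - 1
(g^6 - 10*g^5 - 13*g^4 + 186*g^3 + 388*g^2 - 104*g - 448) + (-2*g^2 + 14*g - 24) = g^6 - 10*g^5 - 13*g^4 + 186*g^3 + 386*g^2 - 90*g - 472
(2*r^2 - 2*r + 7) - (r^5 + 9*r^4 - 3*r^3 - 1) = -r^5 - 9*r^4 + 3*r^3 + 2*r^2 - 2*r + 8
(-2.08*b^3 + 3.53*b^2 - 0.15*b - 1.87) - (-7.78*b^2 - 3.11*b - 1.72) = -2.08*b^3 + 11.31*b^2 + 2.96*b - 0.15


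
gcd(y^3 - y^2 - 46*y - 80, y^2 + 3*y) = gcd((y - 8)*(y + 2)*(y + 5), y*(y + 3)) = 1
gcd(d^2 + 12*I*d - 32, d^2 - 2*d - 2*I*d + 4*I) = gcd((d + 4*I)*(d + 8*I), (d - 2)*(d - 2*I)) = 1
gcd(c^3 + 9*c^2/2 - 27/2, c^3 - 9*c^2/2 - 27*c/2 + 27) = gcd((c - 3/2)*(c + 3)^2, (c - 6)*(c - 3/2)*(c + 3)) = c^2 + 3*c/2 - 9/2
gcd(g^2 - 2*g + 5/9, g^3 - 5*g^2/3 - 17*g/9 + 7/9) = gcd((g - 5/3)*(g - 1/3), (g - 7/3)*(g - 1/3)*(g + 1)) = g - 1/3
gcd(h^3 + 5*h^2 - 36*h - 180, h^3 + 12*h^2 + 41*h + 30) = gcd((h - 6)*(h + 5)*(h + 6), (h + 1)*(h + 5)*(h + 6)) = h^2 + 11*h + 30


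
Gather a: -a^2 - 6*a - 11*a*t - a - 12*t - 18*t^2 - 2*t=-a^2 + a*(-11*t - 7) - 18*t^2 - 14*t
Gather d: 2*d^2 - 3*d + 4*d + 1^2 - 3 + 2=2*d^2 + d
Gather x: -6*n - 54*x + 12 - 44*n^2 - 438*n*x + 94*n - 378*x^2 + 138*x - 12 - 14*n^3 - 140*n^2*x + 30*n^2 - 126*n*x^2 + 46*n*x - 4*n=-14*n^3 - 14*n^2 + 84*n + x^2*(-126*n - 378) + x*(-140*n^2 - 392*n + 84)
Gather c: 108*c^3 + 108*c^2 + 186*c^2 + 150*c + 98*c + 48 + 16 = 108*c^3 + 294*c^2 + 248*c + 64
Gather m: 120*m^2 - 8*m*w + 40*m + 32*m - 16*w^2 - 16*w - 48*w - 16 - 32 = 120*m^2 + m*(72 - 8*w) - 16*w^2 - 64*w - 48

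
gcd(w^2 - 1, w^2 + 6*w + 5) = w + 1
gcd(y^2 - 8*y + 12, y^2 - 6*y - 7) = 1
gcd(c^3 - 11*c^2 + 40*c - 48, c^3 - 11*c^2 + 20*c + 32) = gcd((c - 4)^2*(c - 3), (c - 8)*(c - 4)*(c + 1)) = c - 4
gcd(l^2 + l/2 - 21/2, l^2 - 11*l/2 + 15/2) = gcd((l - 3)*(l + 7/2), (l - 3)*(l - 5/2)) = l - 3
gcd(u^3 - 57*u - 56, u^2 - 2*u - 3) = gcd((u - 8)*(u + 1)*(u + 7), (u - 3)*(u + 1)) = u + 1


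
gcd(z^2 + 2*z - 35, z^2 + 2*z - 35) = z^2 + 2*z - 35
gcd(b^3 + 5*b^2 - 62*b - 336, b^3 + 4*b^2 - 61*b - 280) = b^2 - b - 56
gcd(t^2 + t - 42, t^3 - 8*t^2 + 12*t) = t - 6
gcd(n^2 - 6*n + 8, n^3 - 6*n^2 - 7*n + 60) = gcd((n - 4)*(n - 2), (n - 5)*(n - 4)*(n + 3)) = n - 4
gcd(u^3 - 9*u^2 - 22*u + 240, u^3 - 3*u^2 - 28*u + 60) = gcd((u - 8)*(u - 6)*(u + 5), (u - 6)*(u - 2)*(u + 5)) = u^2 - u - 30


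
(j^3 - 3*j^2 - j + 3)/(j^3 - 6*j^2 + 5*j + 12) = (j - 1)/(j - 4)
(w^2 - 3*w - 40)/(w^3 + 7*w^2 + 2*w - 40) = (w - 8)/(w^2 + 2*w - 8)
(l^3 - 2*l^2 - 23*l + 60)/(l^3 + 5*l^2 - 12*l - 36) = (l^2 + l - 20)/(l^2 + 8*l + 12)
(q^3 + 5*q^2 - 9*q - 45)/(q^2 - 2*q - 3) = (q^2 + 8*q + 15)/(q + 1)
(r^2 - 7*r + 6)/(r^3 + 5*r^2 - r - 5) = (r - 6)/(r^2 + 6*r + 5)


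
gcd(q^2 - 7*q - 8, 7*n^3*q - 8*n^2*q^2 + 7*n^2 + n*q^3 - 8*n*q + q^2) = 1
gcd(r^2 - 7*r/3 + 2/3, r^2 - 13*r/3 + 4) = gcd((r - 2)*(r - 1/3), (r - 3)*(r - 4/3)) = 1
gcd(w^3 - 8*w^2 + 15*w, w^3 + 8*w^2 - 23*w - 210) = w - 5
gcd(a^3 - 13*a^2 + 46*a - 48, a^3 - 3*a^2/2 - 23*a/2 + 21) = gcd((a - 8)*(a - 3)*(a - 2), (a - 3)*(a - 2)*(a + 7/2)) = a^2 - 5*a + 6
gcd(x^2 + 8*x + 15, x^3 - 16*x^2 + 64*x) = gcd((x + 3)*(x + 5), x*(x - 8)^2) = 1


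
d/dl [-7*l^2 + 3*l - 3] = 3 - 14*l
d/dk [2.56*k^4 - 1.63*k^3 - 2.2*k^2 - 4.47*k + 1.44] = 10.24*k^3 - 4.89*k^2 - 4.4*k - 4.47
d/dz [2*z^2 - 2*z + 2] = 4*z - 2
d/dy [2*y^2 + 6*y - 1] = 4*y + 6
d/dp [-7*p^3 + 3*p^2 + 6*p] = -21*p^2 + 6*p + 6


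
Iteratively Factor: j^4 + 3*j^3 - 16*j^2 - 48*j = (j)*(j^3 + 3*j^2 - 16*j - 48) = j*(j - 4)*(j^2 + 7*j + 12) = j*(j - 4)*(j + 4)*(j + 3)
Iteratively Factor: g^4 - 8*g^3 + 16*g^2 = (g)*(g^3 - 8*g^2 + 16*g) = g*(g - 4)*(g^2 - 4*g) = g^2*(g - 4)*(g - 4)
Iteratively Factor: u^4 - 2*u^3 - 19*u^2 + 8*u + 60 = (u + 2)*(u^3 - 4*u^2 - 11*u + 30) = (u - 5)*(u + 2)*(u^2 + u - 6) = (u - 5)*(u + 2)*(u + 3)*(u - 2)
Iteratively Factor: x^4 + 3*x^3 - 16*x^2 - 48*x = (x - 4)*(x^3 + 7*x^2 + 12*x) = (x - 4)*(x + 3)*(x^2 + 4*x) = (x - 4)*(x + 3)*(x + 4)*(x)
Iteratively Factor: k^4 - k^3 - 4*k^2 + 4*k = (k - 1)*(k^3 - 4*k) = (k - 2)*(k - 1)*(k^2 + 2*k) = (k - 2)*(k - 1)*(k + 2)*(k)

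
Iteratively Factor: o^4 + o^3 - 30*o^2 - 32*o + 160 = (o - 2)*(o^3 + 3*o^2 - 24*o - 80) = (o - 2)*(o + 4)*(o^2 - o - 20) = (o - 2)*(o + 4)^2*(o - 5)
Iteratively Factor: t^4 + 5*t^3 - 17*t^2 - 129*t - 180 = (t + 3)*(t^3 + 2*t^2 - 23*t - 60) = (t + 3)*(t + 4)*(t^2 - 2*t - 15) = (t - 5)*(t + 3)*(t + 4)*(t + 3)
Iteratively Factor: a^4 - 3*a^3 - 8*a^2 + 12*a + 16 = (a + 2)*(a^3 - 5*a^2 + 2*a + 8) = (a + 1)*(a + 2)*(a^2 - 6*a + 8) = (a - 2)*(a + 1)*(a + 2)*(a - 4)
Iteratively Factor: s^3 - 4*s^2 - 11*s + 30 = (s + 3)*(s^2 - 7*s + 10) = (s - 5)*(s + 3)*(s - 2)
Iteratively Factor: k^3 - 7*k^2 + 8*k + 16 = (k + 1)*(k^2 - 8*k + 16) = (k - 4)*(k + 1)*(k - 4)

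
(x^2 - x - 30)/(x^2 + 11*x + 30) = (x - 6)/(x + 6)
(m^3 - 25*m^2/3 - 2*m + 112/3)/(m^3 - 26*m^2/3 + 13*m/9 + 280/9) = 3*(m + 2)/(3*m + 5)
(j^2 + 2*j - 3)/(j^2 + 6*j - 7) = (j + 3)/(j + 7)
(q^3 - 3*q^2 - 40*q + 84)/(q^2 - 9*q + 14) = q + 6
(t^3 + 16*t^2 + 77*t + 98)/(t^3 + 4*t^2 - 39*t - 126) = (t^2 + 9*t + 14)/(t^2 - 3*t - 18)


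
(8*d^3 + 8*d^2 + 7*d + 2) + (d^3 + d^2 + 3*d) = 9*d^3 + 9*d^2 + 10*d + 2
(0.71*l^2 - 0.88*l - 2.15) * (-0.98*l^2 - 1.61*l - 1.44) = -0.6958*l^4 - 0.2807*l^3 + 2.5014*l^2 + 4.7287*l + 3.096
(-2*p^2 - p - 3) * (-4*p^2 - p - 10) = 8*p^4 + 6*p^3 + 33*p^2 + 13*p + 30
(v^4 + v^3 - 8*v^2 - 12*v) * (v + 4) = v^5 + 5*v^4 - 4*v^3 - 44*v^2 - 48*v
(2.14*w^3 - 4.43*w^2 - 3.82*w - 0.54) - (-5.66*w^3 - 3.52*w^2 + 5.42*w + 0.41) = 7.8*w^3 - 0.91*w^2 - 9.24*w - 0.95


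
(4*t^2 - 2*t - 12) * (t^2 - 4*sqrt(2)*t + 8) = 4*t^4 - 16*sqrt(2)*t^3 - 2*t^3 + 8*sqrt(2)*t^2 + 20*t^2 - 16*t + 48*sqrt(2)*t - 96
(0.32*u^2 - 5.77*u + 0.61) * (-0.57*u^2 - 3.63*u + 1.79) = -0.1824*u^4 + 2.1273*u^3 + 21.1702*u^2 - 12.5426*u + 1.0919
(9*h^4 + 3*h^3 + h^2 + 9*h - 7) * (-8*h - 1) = -72*h^5 - 33*h^4 - 11*h^3 - 73*h^2 + 47*h + 7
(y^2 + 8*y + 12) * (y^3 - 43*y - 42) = y^5 + 8*y^4 - 31*y^3 - 386*y^2 - 852*y - 504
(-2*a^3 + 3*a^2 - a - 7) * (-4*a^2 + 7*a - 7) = 8*a^5 - 26*a^4 + 39*a^3 - 42*a + 49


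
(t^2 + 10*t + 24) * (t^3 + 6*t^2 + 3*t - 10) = t^5 + 16*t^4 + 87*t^3 + 164*t^2 - 28*t - 240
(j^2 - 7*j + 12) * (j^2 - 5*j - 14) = j^4 - 12*j^3 + 33*j^2 + 38*j - 168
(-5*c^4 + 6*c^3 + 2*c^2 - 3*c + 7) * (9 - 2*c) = 10*c^5 - 57*c^4 + 50*c^3 + 24*c^2 - 41*c + 63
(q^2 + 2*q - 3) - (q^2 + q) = q - 3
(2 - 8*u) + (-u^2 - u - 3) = -u^2 - 9*u - 1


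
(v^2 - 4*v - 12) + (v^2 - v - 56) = 2*v^2 - 5*v - 68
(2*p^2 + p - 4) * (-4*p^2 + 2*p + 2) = -8*p^4 + 22*p^2 - 6*p - 8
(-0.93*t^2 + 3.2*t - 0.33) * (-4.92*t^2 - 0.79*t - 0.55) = 4.5756*t^4 - 15.0093*t^3 - 0.3929*t^2 - 1.4993*t + 0.1815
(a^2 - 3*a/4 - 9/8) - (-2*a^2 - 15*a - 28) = 3*a^2 + 57*a/4 + 215/8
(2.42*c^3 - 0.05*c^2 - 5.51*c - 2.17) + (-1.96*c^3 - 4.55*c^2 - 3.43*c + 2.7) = 0.46*c^3 - 4.6*c^2 - 8.94*c + 0.53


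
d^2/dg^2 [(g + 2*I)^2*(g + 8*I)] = 6*g + 24*I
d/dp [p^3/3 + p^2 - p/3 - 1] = p^2 + 2*p - 1/3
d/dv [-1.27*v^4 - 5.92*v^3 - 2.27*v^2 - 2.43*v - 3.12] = -5.08*v^3 - 17.76*v^2 - 4.54*v - 2.43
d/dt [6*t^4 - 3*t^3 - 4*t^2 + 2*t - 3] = 24*t^3 - 9*t^2 - 8*t + 2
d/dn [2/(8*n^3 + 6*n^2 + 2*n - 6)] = (-12*n^2 - 6*n - 1)/(4*n^3 + 3*n^2 + n - 3)^2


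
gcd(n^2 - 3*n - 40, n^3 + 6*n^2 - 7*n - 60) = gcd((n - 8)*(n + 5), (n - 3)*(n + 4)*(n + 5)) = n + 5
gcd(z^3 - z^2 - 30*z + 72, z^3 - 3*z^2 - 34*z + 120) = z^2 + 2*z - 24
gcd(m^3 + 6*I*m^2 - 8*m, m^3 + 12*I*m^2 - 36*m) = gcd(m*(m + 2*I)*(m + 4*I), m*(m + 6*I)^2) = m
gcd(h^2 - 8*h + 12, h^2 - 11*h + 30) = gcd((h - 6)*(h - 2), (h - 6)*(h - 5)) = h - 6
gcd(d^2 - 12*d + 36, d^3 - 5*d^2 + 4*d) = 1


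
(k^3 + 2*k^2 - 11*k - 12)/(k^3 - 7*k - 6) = (k + 4)/(k + 2)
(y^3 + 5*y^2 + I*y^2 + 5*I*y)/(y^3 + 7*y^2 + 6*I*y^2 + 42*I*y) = (y^2 + y*(5 + I) + 5*I)/(y^2 + y*(7 + 6*I) + 42*I)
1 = 1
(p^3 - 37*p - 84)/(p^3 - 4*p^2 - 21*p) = (p + 4)/p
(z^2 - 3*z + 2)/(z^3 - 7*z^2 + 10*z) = (z - 1)/(z*(z - 5))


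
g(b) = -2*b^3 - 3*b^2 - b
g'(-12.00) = -793.00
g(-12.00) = 3036.00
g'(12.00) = -937.00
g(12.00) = -3900.00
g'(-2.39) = -20.93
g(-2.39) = 12.56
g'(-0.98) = -0.88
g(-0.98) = -0.02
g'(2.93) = -70.09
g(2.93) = -78.99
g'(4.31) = -138.32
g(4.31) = -220.16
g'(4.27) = -136.02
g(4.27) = -214.68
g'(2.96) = -71.33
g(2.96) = -81.11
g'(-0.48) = 0.50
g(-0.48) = 0.01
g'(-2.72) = -29.07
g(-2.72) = 20.77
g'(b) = -6*b^2 - 6*b - 1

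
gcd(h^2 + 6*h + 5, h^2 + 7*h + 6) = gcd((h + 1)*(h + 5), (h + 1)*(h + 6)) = h + 1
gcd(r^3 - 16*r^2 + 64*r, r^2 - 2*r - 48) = r - 8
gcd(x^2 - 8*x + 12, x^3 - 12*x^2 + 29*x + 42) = x - 6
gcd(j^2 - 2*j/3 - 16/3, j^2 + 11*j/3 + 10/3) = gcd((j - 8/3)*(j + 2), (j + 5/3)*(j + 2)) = j + 2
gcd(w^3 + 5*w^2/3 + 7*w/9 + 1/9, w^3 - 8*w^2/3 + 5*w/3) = 1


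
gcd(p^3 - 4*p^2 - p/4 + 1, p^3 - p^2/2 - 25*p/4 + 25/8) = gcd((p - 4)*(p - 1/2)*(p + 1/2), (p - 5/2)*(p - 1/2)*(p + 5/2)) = p - 1/2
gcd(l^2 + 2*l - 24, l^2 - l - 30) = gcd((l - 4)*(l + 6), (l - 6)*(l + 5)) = 1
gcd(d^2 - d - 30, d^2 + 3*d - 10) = d + 5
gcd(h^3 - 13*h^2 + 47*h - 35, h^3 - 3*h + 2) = h - 1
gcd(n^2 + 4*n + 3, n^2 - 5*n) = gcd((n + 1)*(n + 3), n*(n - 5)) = 1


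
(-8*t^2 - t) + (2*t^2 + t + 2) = 2 - 6*t^2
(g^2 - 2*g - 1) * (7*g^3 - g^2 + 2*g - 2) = 7*g^5 - 15*g^4 - 3*g^3 - 5*g^2 + 2*g + 2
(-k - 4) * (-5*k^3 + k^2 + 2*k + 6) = 5*k^4 + 19*k^3 - 6*k^2 - 14*k - 24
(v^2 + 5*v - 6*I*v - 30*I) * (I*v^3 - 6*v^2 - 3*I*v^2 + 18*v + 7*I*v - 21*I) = I*v^5 + 2*I*v^4 + 28*I*v^3 + 42*v^2 + 86*I*v^2 + 84*v - 645*I*v - 630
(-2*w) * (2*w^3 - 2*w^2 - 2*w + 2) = -4*w^4 + 4*w^3 + 4*w^2 - 4*w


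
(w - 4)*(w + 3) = w^2 - w - 12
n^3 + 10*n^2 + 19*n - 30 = (n - 1)*(n + 5)*(n + 6)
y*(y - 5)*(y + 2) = y^3 - 3*y^2 - 10*y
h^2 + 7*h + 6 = (h + 1)*(h + 6)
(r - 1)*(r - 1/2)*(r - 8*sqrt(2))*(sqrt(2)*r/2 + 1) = sqrt(2)*r^4/2 - 7*r^3 - 3*sqrt(2)*r^3/4 - 31*sqrt(2)*r^2/4 + 21*r^2/2 - 7*r/2 + 12*sqrt(2)*r - 4*sqrt(2)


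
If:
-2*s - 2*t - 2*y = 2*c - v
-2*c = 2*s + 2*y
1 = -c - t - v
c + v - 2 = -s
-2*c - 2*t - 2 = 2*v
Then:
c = -3*y/2 - 4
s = y/2 + 4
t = y/2 + 1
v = y + 2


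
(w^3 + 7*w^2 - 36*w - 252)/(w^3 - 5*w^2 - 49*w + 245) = (w^2 - 36)/(w^2 - 12*w + 35)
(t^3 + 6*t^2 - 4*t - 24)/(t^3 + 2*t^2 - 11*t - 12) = (t^3 + 6*t^2 - 4*t - 24)/(t^3 + 2*t^2 - 11*t - 12)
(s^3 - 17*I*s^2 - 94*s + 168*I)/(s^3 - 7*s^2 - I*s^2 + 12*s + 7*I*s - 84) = (s^2 - 13*I*s - 42)/(s^2 + s*(-7 + 3*I) - 21*I)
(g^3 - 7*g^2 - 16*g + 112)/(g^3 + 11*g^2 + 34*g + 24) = (g^2 - 11*g + 28)/(g^2 + 7*g + 6)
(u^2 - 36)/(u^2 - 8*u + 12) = (u + 6)/(u - 2)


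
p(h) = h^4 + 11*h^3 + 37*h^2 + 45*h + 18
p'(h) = 4*h^3 + 33*h^2 + 74*h + 45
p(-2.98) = 0.24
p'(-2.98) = 11.68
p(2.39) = 519.70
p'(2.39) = 464.97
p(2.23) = 449.06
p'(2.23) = 418.48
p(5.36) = 3841.48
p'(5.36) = 2005.68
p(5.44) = 4004.43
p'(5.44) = 2068.11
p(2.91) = 805.04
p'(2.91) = 638.36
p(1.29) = 164.00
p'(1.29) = 203.96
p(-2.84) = 1.71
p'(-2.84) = 9.38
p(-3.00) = 0.00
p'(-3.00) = 12.00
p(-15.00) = 21168.00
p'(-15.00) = -7140.00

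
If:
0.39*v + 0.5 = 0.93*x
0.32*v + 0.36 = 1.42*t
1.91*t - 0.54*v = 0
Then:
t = 1.25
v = 4.42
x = 2.39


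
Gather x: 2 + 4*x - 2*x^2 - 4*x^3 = -4*x^3 - 2*x^2 + 4*x + 2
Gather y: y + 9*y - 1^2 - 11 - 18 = 10*y - 30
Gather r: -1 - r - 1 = -r - 2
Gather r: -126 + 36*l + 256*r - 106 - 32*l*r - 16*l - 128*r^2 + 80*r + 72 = 20*l - 128*r^2 + r*(336 - 32*l) - 160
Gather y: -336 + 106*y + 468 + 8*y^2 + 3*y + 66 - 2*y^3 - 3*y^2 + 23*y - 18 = -2*y^3 + 5*y^2 + 132*y + 180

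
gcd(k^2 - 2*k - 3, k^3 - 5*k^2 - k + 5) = k + 1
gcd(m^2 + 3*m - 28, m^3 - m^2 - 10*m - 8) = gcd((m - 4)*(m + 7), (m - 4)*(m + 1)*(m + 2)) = m - 4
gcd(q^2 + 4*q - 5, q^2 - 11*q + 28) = 1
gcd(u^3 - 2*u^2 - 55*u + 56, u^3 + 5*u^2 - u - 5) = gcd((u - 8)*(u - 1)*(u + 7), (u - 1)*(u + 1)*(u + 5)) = u - 1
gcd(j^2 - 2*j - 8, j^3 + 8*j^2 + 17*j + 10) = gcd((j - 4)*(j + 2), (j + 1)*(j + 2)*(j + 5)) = j + 2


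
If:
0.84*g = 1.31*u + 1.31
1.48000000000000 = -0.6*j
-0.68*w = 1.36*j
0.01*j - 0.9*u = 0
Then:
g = 1.52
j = -2.47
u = -0.03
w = 4.93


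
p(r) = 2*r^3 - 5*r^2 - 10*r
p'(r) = 6*r^2 - 10*r - 10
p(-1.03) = 2.81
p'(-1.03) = 6.67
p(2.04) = -24.23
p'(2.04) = -5.43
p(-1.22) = 1.13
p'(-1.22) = 11.13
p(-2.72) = -50.04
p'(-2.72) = 61.59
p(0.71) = -8.90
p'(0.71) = -14.08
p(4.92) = 67.96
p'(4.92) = 86.04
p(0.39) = -4.54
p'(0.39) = -12.99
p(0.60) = -7.37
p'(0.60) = -13.84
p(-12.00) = -4056.00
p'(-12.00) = 974.00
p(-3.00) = -69.00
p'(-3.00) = 74.00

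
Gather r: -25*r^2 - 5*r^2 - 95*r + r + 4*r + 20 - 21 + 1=-30*r^2 - 90*r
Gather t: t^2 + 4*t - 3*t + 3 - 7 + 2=t^2 + t - 2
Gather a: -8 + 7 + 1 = 0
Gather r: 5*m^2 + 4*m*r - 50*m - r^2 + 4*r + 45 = 5*m^2 - 50*m - r^2 + r*(4*m + 4) + 45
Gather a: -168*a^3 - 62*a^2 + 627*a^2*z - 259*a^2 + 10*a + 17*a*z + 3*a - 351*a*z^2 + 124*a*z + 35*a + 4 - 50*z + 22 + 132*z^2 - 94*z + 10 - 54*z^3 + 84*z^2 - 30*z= -168*a^3 + a^2*(627*z - 321) + a*(-351*z^2 + 141*z + 48) - 54*z^3 + 216*z^2 - 174*z + 36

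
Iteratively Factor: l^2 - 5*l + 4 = (l - 4)*(l - 1)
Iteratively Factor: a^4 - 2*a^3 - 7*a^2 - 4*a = (a + 1)*(a^3 - 3*a^2 - 4*a) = (a - 4)*(a + 1)*(a^2 + a) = (a - 4)*(a + 1)^2*(a)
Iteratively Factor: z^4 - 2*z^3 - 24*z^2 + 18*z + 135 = (z - 3)*(z^3 + z^2 - 21*z - 45) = (z - 3)*(z + 3)*(z^2 - 2*z - 15) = (z - 3)*(z + 3)^2*(z - 5)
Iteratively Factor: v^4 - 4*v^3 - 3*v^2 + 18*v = (v - 3)*(v^3 - v^2 - 6*v) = v*(v - 3)*(v^2 - v - 6) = v*(v - 3)*(v + 2)*(v - 3)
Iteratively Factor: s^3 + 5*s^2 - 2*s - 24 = (s + 4)*(s^2 + s - 6) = (s - 2)*(s + 4)*(s + 3)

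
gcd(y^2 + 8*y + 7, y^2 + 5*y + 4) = y + 1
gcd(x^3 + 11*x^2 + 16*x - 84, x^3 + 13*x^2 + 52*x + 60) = x + 6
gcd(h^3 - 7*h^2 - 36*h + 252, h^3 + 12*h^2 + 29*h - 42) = h + 6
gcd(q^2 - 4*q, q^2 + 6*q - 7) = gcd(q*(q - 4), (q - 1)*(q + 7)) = 1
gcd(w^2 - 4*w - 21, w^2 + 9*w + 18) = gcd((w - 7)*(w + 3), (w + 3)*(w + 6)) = w + 3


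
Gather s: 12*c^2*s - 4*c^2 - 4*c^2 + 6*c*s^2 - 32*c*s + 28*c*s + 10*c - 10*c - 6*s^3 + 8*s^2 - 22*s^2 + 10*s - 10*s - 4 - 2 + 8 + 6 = -8*c^2 - 6*s^3 + s^2*(6*c - 14) + s*(12*c^2 - 4*c) + 8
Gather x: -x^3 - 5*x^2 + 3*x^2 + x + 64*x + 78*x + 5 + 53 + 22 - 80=-x^3 - 2*x^2 + 143*x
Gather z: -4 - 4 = -8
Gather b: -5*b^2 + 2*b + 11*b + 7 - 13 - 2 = -5*b^2 + 13*b - 8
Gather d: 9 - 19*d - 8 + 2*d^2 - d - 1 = 2*d^2 - 20*d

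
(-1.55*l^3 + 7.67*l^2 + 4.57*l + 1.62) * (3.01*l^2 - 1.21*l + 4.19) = -4.6655*l^5 + 24.9622*l^4 - 2.0195*l^3 + 31.4838*l^2 + 17.1881*l + 6.7878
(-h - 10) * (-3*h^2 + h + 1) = 3*h^3 + 29*h^2 - 11*h - 10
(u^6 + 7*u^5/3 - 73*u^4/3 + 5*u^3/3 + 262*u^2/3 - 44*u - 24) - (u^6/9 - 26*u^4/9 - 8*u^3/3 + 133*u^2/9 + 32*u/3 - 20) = 8*u^6/9 + 7*u^5/3 - 193*u^4/9 + 13*u^3/3 + 653*u^2/9 - 164*u/3 - 4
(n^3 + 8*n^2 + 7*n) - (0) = n^3 + 8*n^2 + 7*n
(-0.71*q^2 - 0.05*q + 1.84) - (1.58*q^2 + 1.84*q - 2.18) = -2.29*q^2 - 1.89*q + 4.02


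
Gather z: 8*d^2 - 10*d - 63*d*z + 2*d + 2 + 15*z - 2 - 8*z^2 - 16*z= 8*d^2 - 8*d - 8*z^2 + z*(-63*d - 1)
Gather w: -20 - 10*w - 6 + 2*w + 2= -8*w - 24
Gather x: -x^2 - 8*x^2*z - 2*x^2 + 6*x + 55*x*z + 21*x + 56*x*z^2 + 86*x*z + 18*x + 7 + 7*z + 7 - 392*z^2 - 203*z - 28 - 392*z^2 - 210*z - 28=x^2*(-8*z - 3) + x*(56*z^2 + 141*z + 45) - 784*z^2 - 406*z - 42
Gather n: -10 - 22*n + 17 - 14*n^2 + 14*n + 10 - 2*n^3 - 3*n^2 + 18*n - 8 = -2*n^3 - 17*n^2 + 10*n + 9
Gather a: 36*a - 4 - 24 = 36*a - 28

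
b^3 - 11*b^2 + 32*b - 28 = (b - 7)*(b - 2)^2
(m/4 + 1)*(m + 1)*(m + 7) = m^3/4 + 3*m^2 + 39*m/4 + 7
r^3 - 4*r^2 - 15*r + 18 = (r - 6)*(r - 1)*(r + 3)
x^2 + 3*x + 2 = (x + 1)*(x + 2)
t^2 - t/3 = t*(t - 1/3)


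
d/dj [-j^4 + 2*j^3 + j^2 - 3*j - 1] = -4*j^3 + 6*j^2 + 2*j - 3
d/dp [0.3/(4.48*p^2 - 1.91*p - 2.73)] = (0.573 - 2.688*p)/(-4.48*p^2 + 1.91*p + 2.73)^2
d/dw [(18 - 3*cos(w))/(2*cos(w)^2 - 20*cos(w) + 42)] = 3*(sin(w)^2 + 12*cos(w) - 40)*sin(w)/(2*(cos(w)^2 - 10*cos(w) + 21)^2)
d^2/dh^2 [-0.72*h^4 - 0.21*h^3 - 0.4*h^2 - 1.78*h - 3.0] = -8.64*h^2 - 1.26*h - 0.8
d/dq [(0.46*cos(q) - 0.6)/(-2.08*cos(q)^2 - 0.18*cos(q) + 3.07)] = (-0.9568*cos(q)^2 + 2.496*cos(q) - 1.3042)*sin(q)/(4.3264*cos(q)^4 + 0.7488*cos(q)^3 - 12.7388*cos(q)^2 - 1.1052*cos(q) + 9.4249)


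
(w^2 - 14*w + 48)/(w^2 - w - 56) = (w - 6)/(w + 7)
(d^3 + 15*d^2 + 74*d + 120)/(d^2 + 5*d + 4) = (d^2 + 11*d + 30)/(d + 1)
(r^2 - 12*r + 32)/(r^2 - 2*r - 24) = (-r^2 + 12*r - 32)/(-r^2 + 2*r + 24)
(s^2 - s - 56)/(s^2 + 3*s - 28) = (s - 8)/(s - 4)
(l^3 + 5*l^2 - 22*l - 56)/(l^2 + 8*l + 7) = (l^2 - 2*l - 8)/(l + 1)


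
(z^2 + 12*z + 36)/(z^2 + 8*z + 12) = (z + 6)/(z + 2)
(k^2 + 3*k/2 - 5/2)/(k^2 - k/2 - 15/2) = (k - 1)/(k - 3)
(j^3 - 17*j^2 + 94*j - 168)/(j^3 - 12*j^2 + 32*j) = (j^2 - 13*j + 42)/(j*(j - 8))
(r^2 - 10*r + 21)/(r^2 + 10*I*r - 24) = (r^2 - 10*r + 21)/(r^2 + 10*I*r - 24)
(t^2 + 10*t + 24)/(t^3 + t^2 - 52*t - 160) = (t + 6)/(t^2 - 3*t - 40)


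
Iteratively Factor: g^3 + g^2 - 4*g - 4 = (g - 2)*(g^2 + 3*g + 2) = (g - 2)*(g + 1)*(g + 2)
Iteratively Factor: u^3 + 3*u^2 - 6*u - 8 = (u + 4)*(u^2 - u - 2) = (u + 1)*(u + 4)*(u - 2)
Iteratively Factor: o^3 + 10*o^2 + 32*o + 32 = (o + 4)*(o^2 + 6*o + 8) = (o + 4)^2*(o + 2)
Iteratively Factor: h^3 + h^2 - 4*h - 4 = (h - 2)*(h^2 + 3*h + 2) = (h - 2)*(h + 2)*(h + 1)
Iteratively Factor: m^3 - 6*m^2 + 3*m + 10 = (m - 2)*(m^2 - 4*m - 5) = (m - 2)*(m + 1)*(m - 5)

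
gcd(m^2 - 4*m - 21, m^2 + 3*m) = m + 3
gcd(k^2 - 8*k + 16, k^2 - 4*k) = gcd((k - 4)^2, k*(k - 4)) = k - 4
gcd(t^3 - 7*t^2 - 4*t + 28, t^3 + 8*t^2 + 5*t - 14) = t + 2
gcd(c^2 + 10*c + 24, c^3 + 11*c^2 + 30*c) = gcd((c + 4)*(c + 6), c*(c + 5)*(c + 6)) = c + 6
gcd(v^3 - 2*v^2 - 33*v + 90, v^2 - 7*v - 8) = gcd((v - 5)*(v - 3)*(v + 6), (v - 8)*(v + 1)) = 1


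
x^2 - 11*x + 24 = (x - 8)*(x - 3)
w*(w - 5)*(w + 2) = w^3 - 3*w^2 - 10*w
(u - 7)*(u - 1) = u^2 - 8*u + 7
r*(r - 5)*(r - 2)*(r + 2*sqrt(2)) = r^4 - 7*r^3 + 2*sqrt(2)*r^3 - 14*sqrt(2)*r^2 + 10*r^2 + 20*sqrt(2)*r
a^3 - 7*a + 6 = (a - 2)*(a - 1)*(a + 3)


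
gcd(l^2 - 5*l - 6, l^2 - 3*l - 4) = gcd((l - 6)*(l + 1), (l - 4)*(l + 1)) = l + 1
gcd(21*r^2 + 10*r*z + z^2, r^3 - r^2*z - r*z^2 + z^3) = 1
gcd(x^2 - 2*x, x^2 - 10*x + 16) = x - 2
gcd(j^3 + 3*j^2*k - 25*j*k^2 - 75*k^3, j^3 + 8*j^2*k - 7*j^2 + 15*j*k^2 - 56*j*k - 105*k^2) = j^2 + 8*j*k + 15*k^2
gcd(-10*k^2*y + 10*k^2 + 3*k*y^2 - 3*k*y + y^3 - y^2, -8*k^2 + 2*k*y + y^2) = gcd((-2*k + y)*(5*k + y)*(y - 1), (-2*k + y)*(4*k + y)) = -2*k + y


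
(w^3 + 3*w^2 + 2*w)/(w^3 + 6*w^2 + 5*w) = (w + 2)/(w + 5)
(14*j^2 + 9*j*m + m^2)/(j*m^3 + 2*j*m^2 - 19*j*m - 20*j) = (14*j^2 + 9*j*m + m^2)/(j*(m^3 + 2*m^2 - 19*m - 20))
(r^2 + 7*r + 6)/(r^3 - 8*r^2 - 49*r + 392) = (r^2 + 7*r + 6)/(r^3 - 8*r^2 - 49*r + 392)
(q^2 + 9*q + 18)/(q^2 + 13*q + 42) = (q + 3)/(q + 7)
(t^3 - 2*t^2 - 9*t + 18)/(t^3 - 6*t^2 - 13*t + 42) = (t - 3)/(t - 7)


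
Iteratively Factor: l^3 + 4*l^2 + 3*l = (l + 1)*(l^2 + 3*l) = l*(l + 1)*(l + 3)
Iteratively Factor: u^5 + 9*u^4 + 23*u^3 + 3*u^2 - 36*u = (u - 1)*(u^4 + 10*u^3 + 33*u^2 + 36*u) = (u - 1)*(u + 3)*(u^3 + 7*u^2 + 12*u) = u*(u - 1)*(u + 3)*(u^2 + 7*u + 12) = u*(u - 1)*(u + 3)^2*(u + 4)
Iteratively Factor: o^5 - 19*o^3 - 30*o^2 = (o + 3)*(o^4 - 3*o^3 - 10*o^2) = o*(o + 3)*(o^3 - 3*o^2 - 10*o) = o*(o + 2)*(o + 3)*(o^2 - 5*o) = o*(o - 5)*(o + 2)*(o + 3)*(o)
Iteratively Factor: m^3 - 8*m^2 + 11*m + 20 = (m - 5)*(m^2 - 3*m - 4) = (m - 5)*(m + 1)*(m - 4)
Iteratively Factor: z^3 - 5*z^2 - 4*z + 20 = (z + 2)*(z^2 - 7*z + 10) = (z - 5)*(z + 2)*(z - 2)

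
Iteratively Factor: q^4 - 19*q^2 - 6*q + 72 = (q + 3)*(q^3 - 3*q^2 - 10*q + 24) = (q + 3)^2*(q^2 - 6*q + 8) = (q - 4)*(q + 3)^2*(q - 2)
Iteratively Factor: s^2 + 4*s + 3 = (s + 3)*(s + 1)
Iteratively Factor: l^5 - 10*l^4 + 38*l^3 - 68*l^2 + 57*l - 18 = (l - 1)*(l^4 - 9*l^3 + 29*l^2 - 39*l + 18) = (l - 3)*(l - 1)*(l^3 - 6*l^2 + 11*l - 6) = (l - 3)^2*(l - 1)*(l^2 - 3*l + 2) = (l - 3)^2*(l - 2)*(l - 1)*(l - 1)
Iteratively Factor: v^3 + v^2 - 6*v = (v)*(v^2 + v - 6) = v*(v - 2)*(v + 3)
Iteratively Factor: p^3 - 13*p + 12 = (p - 1)*(p^2 + p - 12) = (p - 3)*(p - 1)*(p + 4)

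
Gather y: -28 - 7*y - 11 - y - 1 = -8*y - 40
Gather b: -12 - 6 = -18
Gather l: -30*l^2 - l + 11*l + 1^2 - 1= -30*l^2 + 10*l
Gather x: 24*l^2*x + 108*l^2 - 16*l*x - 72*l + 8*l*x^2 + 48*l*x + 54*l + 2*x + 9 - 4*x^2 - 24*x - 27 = 108*l^2 - 18*l + x^2*(8*l - 4) + x*(24*l^2 + 32*l - 22) - 18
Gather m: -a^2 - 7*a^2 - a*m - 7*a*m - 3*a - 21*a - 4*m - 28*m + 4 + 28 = -8*a^2 - 24*a + m*(-8*a - 32) + 32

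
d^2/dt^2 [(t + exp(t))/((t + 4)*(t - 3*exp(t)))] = ((t + 4)^2*(t - 3*exp(t))^2*exp(t) + (t + 4)^2*(t - 3*exp(t))*(3*(t + exp(t))*exp(t) + 2*(exp(t) + 1)*(3*exp(t) - 1)) + 2*(t + 4)^2*(t + exp(t))*(3*exp(t) - 1)^2 - 2*(t + 4)*(t - 3*exp(t))^2*(exp(t) + 1) - 2*(t + 4)*(t - 3*exp(t))*(t + exp(t))*(3*exp(t) - 1) + 2*(t - 3*exp(t))^2*(t + exp(t)))/((t + 4)^3*(t - 3*exp(t))^3)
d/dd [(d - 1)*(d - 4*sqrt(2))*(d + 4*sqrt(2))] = 3*d^2 - 2*d - 32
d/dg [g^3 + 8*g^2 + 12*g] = 3*g^2 + 16*g + 12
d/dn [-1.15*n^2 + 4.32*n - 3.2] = 4.32 - 2.3*n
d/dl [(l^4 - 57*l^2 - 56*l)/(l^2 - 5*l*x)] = (2*l^3 - 15*l^2*x + 285*x + 56)/(l^2 - 10*l*x + 25*x^2)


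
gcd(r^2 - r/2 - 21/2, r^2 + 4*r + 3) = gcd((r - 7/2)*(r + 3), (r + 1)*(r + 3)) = r + 3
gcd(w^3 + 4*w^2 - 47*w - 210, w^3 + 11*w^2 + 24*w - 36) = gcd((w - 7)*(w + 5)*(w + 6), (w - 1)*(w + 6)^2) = w + 6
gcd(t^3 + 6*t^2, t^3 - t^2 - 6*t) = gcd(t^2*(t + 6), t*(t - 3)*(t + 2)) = t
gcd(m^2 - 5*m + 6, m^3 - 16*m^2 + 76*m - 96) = m - 2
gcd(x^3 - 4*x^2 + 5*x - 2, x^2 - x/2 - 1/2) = x - 1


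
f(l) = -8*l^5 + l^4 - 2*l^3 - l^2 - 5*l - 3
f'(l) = -40*l^4 + 4*l^3 - 6*l^2 - 2*l - 5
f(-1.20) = 27.00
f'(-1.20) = -101.10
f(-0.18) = -2.12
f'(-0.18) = -4.90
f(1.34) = -47.65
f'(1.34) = -137.80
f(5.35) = -34609.18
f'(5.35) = -32344.81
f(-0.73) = 2.84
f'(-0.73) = -19.65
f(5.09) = -26979.34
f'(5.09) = -26492.33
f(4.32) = -11892.96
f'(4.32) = -13734.54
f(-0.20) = -2.02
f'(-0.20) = -4.94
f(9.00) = -467418.00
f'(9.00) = -260033.00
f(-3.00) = 2082.00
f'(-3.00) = -3401.00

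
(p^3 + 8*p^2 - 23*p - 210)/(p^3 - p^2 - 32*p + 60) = (p + 7)/(p - 2)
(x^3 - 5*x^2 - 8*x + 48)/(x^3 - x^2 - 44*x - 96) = (x^2 - 8*x + 16)/(x^2 - 4*x - 32)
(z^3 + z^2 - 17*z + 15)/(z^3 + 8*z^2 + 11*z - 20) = (z - 3)/(z + 4)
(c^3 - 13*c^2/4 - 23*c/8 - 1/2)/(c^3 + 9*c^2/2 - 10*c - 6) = (c^2 - 15*c/4 - 1)/(c^2 + 4*c - 12)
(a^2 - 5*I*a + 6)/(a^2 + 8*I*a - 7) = (a - 6*I)/(a + 7*I)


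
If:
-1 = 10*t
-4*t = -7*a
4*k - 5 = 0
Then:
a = -2/35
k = 5/4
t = -1/10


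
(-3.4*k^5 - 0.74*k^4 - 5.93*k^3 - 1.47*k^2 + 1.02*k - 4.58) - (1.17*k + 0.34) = -3.4*k^5 - 0.74*k^4 - 5.93*k^3 - 1.47*k^2 - 0.15*k - 4.92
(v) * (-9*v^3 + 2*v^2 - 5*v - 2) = -9*v^4 + 2*v^3 - 5*v^2 - 2*v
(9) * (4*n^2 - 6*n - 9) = 36*n^2 - 54*n - 81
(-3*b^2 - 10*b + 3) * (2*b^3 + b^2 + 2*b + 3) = -6*b^5 - 23*b^4 - 10*b^3 - 26*b^2 - 24*b + 9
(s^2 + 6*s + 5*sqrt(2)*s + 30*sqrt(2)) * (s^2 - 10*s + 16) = s^4 - 4*s^3 + 5*sqrt(2)*s^3 - 44*s^2 - 20*sqrt(2)*s^2 - 220*sqrt(2)*s + 96*s + 480*sqrt(2)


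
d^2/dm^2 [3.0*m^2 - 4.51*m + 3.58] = 6.00000000000000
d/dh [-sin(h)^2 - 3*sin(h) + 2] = -(2*sin(h) + 3)*cos(h)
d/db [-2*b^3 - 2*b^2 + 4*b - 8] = -6*b^2 - 4*b + 4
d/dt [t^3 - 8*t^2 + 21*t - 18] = 3*t^2 - 16*t + 21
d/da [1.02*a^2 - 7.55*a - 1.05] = 2.04*a - 7.55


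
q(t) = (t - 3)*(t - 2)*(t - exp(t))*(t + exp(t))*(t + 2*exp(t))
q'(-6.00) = 11453.54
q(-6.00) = -15539.15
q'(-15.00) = 324675.03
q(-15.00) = -1032749.96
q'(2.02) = 919.06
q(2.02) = 17.67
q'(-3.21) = 1378.73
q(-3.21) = -1043.08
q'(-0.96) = 22.12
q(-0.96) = -1.76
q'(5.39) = -639649232.55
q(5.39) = -172668688.11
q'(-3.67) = 2141.58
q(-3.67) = -1843.38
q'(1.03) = -126.06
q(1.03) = -85.99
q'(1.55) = -17.59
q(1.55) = -141.73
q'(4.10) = -4562386.69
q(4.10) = -1044633.54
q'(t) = (1 - exp(t))*(t - 3)*(t - 2)*(t + exp(t))*(t + 2*exp(t)) + (t - 3)*(t - 2)*(t - exp(t))*(t + exp(t))*(2*exp(t) + 1) + (t - 3)*(t - 2)*(t - exp(t))*(t + 2*exp(t))*(exp(t) + 1) + (t - 3)*(t - exp(t))*(t + exp(t))*(t + 2*exp(t)) + (t - 2)*(t - exp(t))*(t + exp(t))*(t + 2*exp(t)) = 2*t^4*exp(t) + 5*t^4 - 2*t^3*exp(2*t) - 2*t^3*exp(t) - 20*t^3 - 6*t^2*exp(3*t) + 7*t^2*exp(2*t) - 18*t^2*exp(t) + 18*t^2 + 26*t*exp(3*t) - 2*t*exp(2*t) + 24*t*exp(t) - 26*exp(3*t) - 6*exp(2*t)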